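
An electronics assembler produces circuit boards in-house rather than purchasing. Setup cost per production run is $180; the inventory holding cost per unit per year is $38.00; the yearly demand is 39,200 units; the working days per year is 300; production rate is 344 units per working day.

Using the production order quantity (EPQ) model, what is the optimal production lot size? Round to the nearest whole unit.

d = 39,200/300 = 130.6667 units/day;  effective holding cost H(1 − d/p) = 38·(1 − 130.6667/344) = 23.56589
Q* = √(2DS / H_eff) = √(2·39,200·180 / 23.56589) ≈ 773.84

774 units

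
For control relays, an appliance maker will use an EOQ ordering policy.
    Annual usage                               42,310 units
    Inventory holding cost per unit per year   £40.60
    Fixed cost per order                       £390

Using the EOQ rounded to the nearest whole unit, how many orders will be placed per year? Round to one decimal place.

46.9 orders per year

Optimal lot size Q* = (2 × 42,310 × £390 / £40.6)^½ ≈ 901.58 → Q = 902
Orders per year = D/Q = 42,310 / 902 = 46.907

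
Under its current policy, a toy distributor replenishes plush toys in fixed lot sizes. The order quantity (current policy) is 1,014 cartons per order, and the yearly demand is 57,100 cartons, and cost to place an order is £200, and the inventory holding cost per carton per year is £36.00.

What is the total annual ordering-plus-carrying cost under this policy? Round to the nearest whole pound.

£29,514

Annual ordering cost = (D/Q)·S = (57,100/1,014) × 200 = £11,262.33
Annual holding cost  = (Q/2)·H = (1,014/2) × 36 = £18,252.00
Total = £11,262.33 + £18,252.00 = £29,514.33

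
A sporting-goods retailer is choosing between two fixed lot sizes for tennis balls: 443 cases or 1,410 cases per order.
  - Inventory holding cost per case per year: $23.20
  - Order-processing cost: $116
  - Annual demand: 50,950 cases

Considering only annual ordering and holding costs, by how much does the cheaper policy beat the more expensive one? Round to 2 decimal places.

$2,067.52

For each Q, cost = (D/Q)·S + (Q/2)·H.
TC(443) = (50,950/443)×116 + (443/2)×23.2 = $18,480.11
TC(1,410) = (50,950/1,410)×116 + (1,410/2)×23.2 = $20,547.63
Cheaper: Q = 443.  Difference = $2,067.52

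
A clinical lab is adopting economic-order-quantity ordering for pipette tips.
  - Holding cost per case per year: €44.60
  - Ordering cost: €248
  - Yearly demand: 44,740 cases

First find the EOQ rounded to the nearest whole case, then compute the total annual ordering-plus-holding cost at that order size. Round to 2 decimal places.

€31,459.83

2DS/H = 2·44,740·248/44.6 = 497,556.95
EOQ = √497,556.95 ≈ 705.38 → Q = 705 cases
Orders/yr = 44,740/705 = 63.461; ordering cost = 63.461 × €248 = €15,738.33
Average inventory = 705/2 = 352.5; holding cost = 352.5 × €44.6 = €15,721.50
Total = €15,738.33 + €15,721.50 = €31,459.83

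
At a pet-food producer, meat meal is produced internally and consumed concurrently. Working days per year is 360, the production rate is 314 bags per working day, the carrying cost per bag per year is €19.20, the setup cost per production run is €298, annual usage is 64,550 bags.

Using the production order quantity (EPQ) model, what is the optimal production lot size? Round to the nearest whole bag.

Daily demand d = 64,550/360 = 179.306; p = 314; 1 − d/p = 0.42896
EPQ = √(2DS / (H(1 − d/p)))
    = √(2 × 64,550 × 298 / (19.2 × 0.42896)) ≈ 2,161.28

2,161 bags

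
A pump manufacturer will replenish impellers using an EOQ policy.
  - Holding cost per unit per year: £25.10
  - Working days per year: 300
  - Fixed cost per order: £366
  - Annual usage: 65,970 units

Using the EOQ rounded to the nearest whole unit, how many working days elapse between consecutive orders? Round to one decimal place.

6.3 days

2DS/H = 2·65,970·366/25.1 = 1,923,905.98
EOQ = √1,923,905.98 ≈ 1,387.05 → Q = 1,387 units
T = Q/D × 300 days = 1,387/65,970 × 300 = 6.307 days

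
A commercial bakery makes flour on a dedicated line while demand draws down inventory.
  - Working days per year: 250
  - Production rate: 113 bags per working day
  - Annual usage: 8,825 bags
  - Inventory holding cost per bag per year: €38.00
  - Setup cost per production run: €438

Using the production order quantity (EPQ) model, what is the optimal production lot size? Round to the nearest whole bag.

544 bags

Daily demand d = 8,825/250 = 35.300; p = 113; 1 − d/p = 0.68761
EPQ = √(2DS / (H(1 − d/p)))
    = √(2 × 8,825 × 438 / (38 × 0.68761)) ≈ 543.93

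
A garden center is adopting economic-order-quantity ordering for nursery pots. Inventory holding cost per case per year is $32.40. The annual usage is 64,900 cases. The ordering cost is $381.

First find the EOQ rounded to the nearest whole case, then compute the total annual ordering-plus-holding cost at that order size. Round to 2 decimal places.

$40,028.78

EOQ = √(2DS/H) = √(2 × 64,900 × 381 / 32.4)
    = √(1,526,351.85) ≈ 1,235.46 → Q = 1,235 cases
Ordering: D/Q × S = 64,900/1,235 × $381 = $20,021.78
Holding:  Q/2 × H = 1,235/2 × $32.4 = $20,007.00
Total = $20,021.78 + $20,007.00 = $40,028.78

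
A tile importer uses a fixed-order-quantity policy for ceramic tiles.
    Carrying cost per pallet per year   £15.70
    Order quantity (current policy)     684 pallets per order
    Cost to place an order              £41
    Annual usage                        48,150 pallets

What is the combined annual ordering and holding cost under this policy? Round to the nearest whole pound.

£8,256

Orders/yr = 48,150/684 = 70.395; ordering cost = 70.395 × £41 = £2,886.18
Average inventory = 684/2 = 342; holding cost = 342 × £15.7 = £5,369.40
Total = £2,886.18 + £5,369.40 = £8,255.58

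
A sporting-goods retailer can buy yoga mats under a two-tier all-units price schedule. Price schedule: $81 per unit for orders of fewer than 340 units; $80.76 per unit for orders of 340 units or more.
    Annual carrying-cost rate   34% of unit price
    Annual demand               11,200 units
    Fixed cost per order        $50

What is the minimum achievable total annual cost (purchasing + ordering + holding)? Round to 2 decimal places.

H₁ = 34%×$81 = $27.5400;  H₂ = 34%×$80.76 = $27.4584
EOQ₁ = √(2×11,200×50/27.5400) = 201.66  (< 340, feasible at tier 1)
EOQ₂ = √(2×11,200×50/27.4584) = 201.96  (< 340 → use Q = 340 at tier-2 price)
TC(tier 1 (EOQ₁), Q≈201.7) = $912,753.81
TC(tier 2, Q≈340.0) = $910,826.99
Minimum at tier 2: $910,826.99

$910,826.99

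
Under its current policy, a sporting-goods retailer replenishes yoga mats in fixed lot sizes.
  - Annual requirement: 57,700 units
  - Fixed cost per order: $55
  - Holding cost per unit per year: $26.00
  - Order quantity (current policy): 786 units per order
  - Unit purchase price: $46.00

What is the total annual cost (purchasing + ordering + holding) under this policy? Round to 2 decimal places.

Ordering: D/Q × S = 57,700/786 × $55 = $4,037.53
Holding:  Q/2 × H = 786/2 × $26 = $10,218.00
Purchase cost = D·C = 57,700 × 46 = $2,654,200.00
Total = $4,037.53 + $10,218.00 + $2,654,200.00 = $2,668,455.53

$2,668,455.53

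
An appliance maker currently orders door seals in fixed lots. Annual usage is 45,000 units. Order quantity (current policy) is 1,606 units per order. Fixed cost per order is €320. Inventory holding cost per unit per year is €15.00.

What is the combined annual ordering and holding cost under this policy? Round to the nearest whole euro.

€21,011

Ordering: D/Q × S = 45,000/1,606 × €320 = €8,966.38
Holding:  Q/2 × H = 1,606/2 × €15 = €12,045.00
Total = €8,966.38 + €12,045.00 = €21,011.38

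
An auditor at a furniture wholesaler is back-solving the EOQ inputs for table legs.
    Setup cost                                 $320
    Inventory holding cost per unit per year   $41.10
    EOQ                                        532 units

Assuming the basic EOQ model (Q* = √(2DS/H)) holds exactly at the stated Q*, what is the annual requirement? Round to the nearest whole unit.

18,175 units per year

From Q* = √(2DS/H) ⇒ Q*² = 2DS/H.
D = Q²H / (2S) = 532² × 41.1 / (2 × 320) = 18,175.45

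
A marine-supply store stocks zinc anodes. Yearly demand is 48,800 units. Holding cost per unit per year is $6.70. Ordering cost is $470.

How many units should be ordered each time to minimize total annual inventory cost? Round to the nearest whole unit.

2,617 units

2DS/H = 2·48,800·470/6.7 = 6,846,567.16
EOQ = √6,846,567.16 ≈ 2,616.59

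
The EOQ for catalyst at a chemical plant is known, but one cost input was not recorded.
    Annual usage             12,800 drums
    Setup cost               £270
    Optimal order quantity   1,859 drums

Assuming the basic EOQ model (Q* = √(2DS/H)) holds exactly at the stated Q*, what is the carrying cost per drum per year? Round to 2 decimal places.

EOQ relation: Q² = 2DS/H, so rearrange for the unknown.
H = 2DS / Q² = 2 × 12,800 × 270 / 1,859² = 2.0001

£2.00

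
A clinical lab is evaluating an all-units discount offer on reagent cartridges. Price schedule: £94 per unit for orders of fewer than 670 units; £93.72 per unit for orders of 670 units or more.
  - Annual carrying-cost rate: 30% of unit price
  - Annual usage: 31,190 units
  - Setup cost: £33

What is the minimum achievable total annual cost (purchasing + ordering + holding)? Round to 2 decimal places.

H₁ = 30%×£94 = £28.2000;  H₂ = 30%×£93.72 = £28.1160
EOQ₁ = √(2×31,190×33/28.2000) = 270.18  (< 670, feasible at tier 1)
EOQ₂ = √(2×31,190×33/28.1160) = 270.58  (< 670 → use Q = 670 at tier-2 price)
TC(tier 1 (EOQ₁), Q≈270.2) = £2,939,479.11
TC(tier 2, Q≈670.0) = £2,934,081.88
Minimum at tier 2: £2,934,081.88

£2,934,081.88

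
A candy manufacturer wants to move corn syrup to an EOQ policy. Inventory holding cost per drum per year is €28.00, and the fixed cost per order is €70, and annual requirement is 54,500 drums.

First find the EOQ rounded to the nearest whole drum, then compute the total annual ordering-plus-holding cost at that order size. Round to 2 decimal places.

€14,616.43

2DS/H = 2·54,500·70/28 = 272,500.00
EOQ = √272,500.00 ≈ 522.02 → Q = 522 drums
Annual ordering cost = (D/Q)·S = (54,500/522) × 70 = €7,308.43
Annual holding cost  = (Q/2)·H = (522/2) × 28 = €7,308.00
Total = €7,308.43 + €7,308.00 = €14,616.43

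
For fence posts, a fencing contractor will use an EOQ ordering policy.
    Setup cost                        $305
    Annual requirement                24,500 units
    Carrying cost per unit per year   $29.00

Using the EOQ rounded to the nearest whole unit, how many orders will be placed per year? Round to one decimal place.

34.1 orders per year

2DS/H = 2·24,500·305/29 = 515,344.83
EOQ = √515,344.83 ≈ 717.88 → Q = 718
N = D/Q = 24,500/718 ≈ 34.123 orders/yr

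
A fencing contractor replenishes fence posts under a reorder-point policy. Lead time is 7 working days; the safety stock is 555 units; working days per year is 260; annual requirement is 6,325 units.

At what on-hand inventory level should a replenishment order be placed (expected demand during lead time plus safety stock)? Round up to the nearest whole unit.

Daily demand d = 6,325 / 260 = 24.327 units/day
Demand during lead time = 24.327 × 7 = 170.29
Reorder point = 170.29 + 555 = 725.29 → round up

726 units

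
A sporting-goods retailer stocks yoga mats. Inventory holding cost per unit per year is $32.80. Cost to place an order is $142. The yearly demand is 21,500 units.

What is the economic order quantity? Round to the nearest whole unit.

431 units

EOQ = √(2DS/H) = √(2 × 21,500 × 142 / 32.8)
    = √(186,158.54) ≈ 431.46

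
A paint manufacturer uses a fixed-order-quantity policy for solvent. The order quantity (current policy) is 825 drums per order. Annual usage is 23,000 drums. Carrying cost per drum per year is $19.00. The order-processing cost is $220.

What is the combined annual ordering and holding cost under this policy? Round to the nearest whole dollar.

Annual ordering cost = (D/Q)·S = (23,000/825) × 220 = $6,133.33
Annual holding cost  = (Q/2)·H = (825/2) × 19 = $7,837.50
Total = $6,133.33 + $7,837.50 = $13,970.83

$13,971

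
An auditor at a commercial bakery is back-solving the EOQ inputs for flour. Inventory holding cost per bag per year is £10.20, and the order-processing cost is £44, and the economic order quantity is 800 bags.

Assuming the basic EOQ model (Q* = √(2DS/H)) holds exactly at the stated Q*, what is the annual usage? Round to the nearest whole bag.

74,182 bags per year

From Q* = √(2DS/H) ⇒ Q*² = 2DS/H.
D = Q²H / (2S) = 800² × 10.2 / (2 × 44) = 74,181.82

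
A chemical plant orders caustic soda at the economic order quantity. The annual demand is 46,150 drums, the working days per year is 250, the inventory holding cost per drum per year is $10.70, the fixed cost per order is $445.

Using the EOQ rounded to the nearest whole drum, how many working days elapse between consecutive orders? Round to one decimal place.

Optimal lot size Q* = (2 × 46,150 × $445 / $10.7)^½ ≈ 1,959.25 → Q = 1,959 drums
Cycle time = (working days × Q)/D = (250 × 1,959) / 46,150 = 10.612 days

10.6 days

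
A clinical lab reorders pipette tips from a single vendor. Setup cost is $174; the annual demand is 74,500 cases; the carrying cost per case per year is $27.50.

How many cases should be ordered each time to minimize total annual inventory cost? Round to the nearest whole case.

2DS/H = 2·74,500·174/27.5 = 942,763.64
EOQ = √942,763.64 ≈ 970.96

971 cases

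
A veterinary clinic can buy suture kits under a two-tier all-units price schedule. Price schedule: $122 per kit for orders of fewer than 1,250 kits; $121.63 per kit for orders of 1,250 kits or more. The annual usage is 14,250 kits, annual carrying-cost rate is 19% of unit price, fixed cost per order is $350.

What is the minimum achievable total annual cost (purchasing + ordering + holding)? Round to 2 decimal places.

$1,751,661.06

H₁ = 19%×$122 = $23.1800;  H₂ = 19%×$121.63 = $23.1097
EOQ₁ = √(2×14,250×350/23.1800) = 655.99  (< 1,250, feasible at tier 1)
EOQ₂ = √(2×14,250×350/23.1097) = 656.99  (< 1,250 → use Q = 1,250 at tier-2 price)
TC(tier 1 (EOQ₁), Q≈656.0) = $1,753,705.94
TC(tier 2, Q≈1,250.0) = $1,751,661.06
Minimum at tier 2: $1,751,661.06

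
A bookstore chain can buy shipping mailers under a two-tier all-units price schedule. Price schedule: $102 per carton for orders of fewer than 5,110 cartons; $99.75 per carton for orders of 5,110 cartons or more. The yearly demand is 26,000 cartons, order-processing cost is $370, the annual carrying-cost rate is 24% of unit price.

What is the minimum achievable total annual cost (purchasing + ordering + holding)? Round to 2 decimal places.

$2,656,549.28

H₁ = 24%×$102 = $24.4800;  H₂ = 24%×$99.75 = $23.9400
EOQ₁ = √(2×26,000×370/24.4800) = 886.54  (< 5,110, feasible at tier 1)
EOQ₂ = √(2×26,000×370/23.9400) = 896.48  (< 5,110 → use Q = 5,110 at tier-2 price)
TC(tier 1 (EOQ₁), Q≈886.5) = $2,673,702.42
TC(tier 2, Q≈5,110.0) = $2,656,549.28
Minimum at tier 2: $2,656,549.28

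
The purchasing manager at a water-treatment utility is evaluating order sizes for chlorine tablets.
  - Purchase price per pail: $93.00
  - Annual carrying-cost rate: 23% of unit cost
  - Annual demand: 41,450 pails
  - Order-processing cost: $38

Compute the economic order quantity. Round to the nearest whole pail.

384 pails

Holding cost per pail per year: H = 23% × $93 = $21.3900
Q* = √(2·D·S / H) = √(2·41,450·38 / 21.39) = √147,274.4 ≈ 383.76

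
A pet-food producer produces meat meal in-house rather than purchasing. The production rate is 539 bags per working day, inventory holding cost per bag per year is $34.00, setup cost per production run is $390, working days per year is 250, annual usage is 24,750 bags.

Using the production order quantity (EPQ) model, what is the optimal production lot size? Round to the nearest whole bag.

d = 24,750/250 = 99.0000 bags/day;  effective holding cost H(1 − d/p) = 34·(1 − 99.0000/539) = 27.75510
Q* = √(2DS / H_eff) = √(2·24,750·390 / 27.75510) ≈ 834.00

834 bags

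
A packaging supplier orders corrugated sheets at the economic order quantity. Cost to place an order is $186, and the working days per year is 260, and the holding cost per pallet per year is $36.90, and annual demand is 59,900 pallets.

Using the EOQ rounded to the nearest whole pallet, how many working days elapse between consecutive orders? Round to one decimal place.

3.4 days

2DS/H = 2·59,900·186/36.9 = 603,869.92
EOQ = √603,869.92 ≈ 777.09 → Q = 777 pallets
Cycle time = (working days × Q)/D = (260 × 777) / 59,900 = 3.373 days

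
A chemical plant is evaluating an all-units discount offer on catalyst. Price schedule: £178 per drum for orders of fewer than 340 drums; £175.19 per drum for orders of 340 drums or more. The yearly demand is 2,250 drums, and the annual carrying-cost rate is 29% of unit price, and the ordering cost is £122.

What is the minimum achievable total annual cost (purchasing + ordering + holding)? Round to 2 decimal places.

H₁ = 29%×£178 = £51.6200;  H₂ = 29%×£175.19 = £50.8051
EOQ₁ = √(2×2,250×122/51.6200) = 103.13  (< 340, feasible at tier 1)
EOQ₂ = √(2×2,250×122/50.8051) = 103.95  (< 340 → use Q = 340 at tier-2 price)
TC(tier 1 (EOQ₁), Q≈103.1) = £405,823.47
TC(tier 2, Q≈340.0) = £403,621.72
Minimum at tier 2: £403,621.72

£403,621.72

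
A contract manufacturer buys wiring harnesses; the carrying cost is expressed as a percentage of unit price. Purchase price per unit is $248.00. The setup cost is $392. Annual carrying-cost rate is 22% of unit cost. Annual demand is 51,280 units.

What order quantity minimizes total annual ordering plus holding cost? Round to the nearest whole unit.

858 units

Carrying cost H = $248 × 22% = $54.5600/unit/yr
Optimal lot size Q* = (2 × 51,280 × $392 / $54.56)^½ ≈ 858.41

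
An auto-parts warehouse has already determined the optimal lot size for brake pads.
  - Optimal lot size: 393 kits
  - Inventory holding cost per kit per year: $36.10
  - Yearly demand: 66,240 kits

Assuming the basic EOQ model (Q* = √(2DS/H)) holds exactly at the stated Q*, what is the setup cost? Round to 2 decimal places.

EOQ relation: Q² = 2DS/H, so rearrange for the unknown.
S = Q²H / (2D) = 393² × 36.1 / (2 × 66,240) = 42.0864

$42.09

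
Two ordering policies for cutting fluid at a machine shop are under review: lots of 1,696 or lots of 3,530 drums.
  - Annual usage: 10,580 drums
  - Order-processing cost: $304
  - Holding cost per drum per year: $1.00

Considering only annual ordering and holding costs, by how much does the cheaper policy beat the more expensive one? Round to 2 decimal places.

For each Q, cost = (D/Q)·S + (Q/2)·H.
TC(1,696) = (10,580/1,696)×304 + (1,696/2)×1 = $2,744.42
TC(3,530) = (10,580/3,530)×304 + (3,530/2)×1 = $2,676.14
Cheaper: Q = 3,530.  Difference = $68.28

$68.28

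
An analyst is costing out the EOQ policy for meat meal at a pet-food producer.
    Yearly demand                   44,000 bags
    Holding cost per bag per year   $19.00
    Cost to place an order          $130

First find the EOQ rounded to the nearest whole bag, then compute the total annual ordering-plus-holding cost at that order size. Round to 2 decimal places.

Q* = √(2·D·S / H) = √(2·44,000·130 / 19) = √602,105.3 ≈ 775.95 → Q = 776 bags
Orders/yr = 44,000/776 = 56.701; ordering cost = 56.701 × $130 = $7,371.13
Average inventory = 776/2 = 388; holding cost = 388 × $19 = $7,372.00
Total = $7,371.13 + $7,372.00 = $14,743.13

$14,743.13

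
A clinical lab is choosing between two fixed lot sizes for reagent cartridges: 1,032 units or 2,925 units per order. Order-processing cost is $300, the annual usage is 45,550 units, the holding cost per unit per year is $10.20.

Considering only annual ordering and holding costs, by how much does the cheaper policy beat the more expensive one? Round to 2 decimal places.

$1,084.82

Annual cost at Q: ordering D·S/Q plus holding Q·H/2.
TC(1,032) = (45,550/1,032)×300 + (1,032/2)×10.2 = $18,504.48
TC(2,925) = (45,550/2,925)×300 + (2,925/2)×10.2 = $19,589.29
|ΔTC| = |$18,504.48 − $19,589.29| = $1,084.82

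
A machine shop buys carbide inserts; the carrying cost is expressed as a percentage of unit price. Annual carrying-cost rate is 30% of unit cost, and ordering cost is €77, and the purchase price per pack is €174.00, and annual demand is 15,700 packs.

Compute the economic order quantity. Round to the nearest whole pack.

Holding cost per pack per year: H = 30% × €174 = €52.2000
Optimal lot size Q* = (2 × 15,700 × €77 / €52.2)^½ ≈ 215.22

215 packs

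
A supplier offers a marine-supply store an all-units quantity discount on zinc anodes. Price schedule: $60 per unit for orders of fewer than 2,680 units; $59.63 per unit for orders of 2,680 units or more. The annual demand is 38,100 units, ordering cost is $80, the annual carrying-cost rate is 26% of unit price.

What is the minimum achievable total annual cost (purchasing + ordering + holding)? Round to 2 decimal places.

$2,293,815.41

H₁ = 26%×$60 = $15.6000;  H₂ = 26%×$59.63 = $15.5038
EOQ₁ = √(2×38,100×80/15.6000) = 625.12  (< 2,680, feasible at tier 1)
EOQ₂ = √(2×38,100×80/15.5038) = 627.05  (< 2,680 → use Q = 2,680 at tier-2 price)
TC(tier 1 (EOQ₁), Q≈625.1) = $2,295,751.80
TC(tier 2, Q≈2,680.0) = $2,293,815.41
Minimum at tier 2: $2,293,815.41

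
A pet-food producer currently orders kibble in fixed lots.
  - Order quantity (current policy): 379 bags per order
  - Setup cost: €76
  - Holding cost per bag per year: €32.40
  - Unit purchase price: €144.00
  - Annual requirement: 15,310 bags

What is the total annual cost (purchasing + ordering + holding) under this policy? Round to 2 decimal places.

€2,213,849.88

Orders/yr = 15,310/379 = 40.396; ordering cost = 40.396 × €76 = €3,070.08
Average inventory = 379/2 = 189.5; holding cost = 189.5 × €32.4 = €6,139.80
Purchase cost = D·C = 15,310 × 144 = €2,204,640.00
Total = €3,070.08 + €6,139.80 + €2,204,640.00 = €2,213,849.88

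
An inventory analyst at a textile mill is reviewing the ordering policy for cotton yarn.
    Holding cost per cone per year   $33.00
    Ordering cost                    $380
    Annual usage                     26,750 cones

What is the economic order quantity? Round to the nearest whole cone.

EOQ = √(2DS/H) = √(2 × 26,750 × 380 / 33)
    = √(616,060.61) ≈ 784.90

785 cones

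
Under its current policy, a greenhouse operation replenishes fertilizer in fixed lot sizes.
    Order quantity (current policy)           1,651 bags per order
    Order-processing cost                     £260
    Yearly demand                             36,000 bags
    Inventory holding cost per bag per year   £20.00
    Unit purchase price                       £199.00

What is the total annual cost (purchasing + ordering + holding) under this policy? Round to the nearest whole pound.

Annual ordering cost = (D/Q)·S = (36,000/1,651) × 260 = £5,669.29
Annual holding cost  = (Q/2)·H = (1,651/2) × 20 = £16,510.00
Purchase cost = D·C = 36,000 × 199 = £7,164,000.00
Total = £5,669.29 + £16,510.00 + £7,164,000.00 = £7,186,179.29

£7,186,179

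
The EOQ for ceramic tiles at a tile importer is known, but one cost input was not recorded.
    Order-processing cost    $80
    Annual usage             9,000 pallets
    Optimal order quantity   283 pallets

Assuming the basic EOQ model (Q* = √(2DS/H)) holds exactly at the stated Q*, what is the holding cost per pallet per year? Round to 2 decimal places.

EOQ relation: Q² = 2DS/H, so rearrange for the unknown.
H = 2DS / Q² = 2 × 9,000 × 80 / 283² = 17.9800

$17.98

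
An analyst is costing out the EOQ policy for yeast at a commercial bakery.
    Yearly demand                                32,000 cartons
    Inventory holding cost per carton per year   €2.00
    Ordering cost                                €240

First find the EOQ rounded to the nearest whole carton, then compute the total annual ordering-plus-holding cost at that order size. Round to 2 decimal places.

2DS/H = 2·32,000·240/2 = 7,680,000.00
EOQ = √7,680,000.00 ≈ 2,771.28 → Q = 2,771 cartons
Orders/yr = 32,000/2,771 = 11.548; ordering cost = 11.548 × €240 = €2,771.56
Average inventory = 2,771/2 = 1385.5; holding cost = 1385.5 × €2 = €2,771.00
Total = €2,771.56 + €2,771.00 = €5,542.56

€5,542.56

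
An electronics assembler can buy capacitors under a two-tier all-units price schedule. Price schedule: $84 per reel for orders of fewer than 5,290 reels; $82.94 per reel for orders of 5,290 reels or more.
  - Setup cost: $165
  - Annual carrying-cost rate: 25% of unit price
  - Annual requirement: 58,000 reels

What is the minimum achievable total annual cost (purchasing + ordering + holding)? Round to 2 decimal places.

H₁ = 25%×$84 = $21.0000;  H₂ = 25%×$82.94 = $20.7350
EOQ₁ = √(2×58,000×165/21.0000) = 954.69  (< 5,290, feasible at tier 1)
EOQ₂ = √(2×58,000×165/20.7350) = 960.77  (< 5,290 → use Q = 5,290 at tier-2 price)
TC(tier 1 (EOQ₁), Q≈954.7) = $4,892,048.44
TC(tier 2, Q≈5,290.0) = $4,867,173.15
Minimum at tier 2: $4,867,173.15

$4,867,173.15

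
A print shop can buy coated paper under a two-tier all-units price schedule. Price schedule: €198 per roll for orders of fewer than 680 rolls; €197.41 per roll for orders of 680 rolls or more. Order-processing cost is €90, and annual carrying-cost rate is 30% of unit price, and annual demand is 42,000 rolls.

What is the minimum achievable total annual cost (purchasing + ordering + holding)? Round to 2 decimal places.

€8,316,914.64

H₁ = 30%×€198 = €59.4000;  H₂ = 30%×€197.41 = €59.2230
EOQ₁ = √(2×42,000×90/59.4000) = 356.75  (< 680, feasible at tier 1)
EOQ₂ = √(2×42,000×90/59.2230) = 357.29  (< 680 → use Q = 680 at tier-2 price)
TC(tier 1 (EOQ₁), Q≈356.8) = €8,337,191.13
TC(tier 2, Q≈680.0) = €8,316,914.64
Minimum at tier 2: €8,316,914.64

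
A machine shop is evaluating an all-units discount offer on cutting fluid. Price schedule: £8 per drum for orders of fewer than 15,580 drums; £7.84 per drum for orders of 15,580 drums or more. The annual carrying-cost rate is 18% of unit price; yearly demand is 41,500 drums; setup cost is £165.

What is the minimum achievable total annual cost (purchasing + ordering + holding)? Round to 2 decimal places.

£336,440.81

H₁ = 18%×£8 = £1.4400;  H₂ = 18%×£7.84 = £1.4112
EOQ₁ = √(2×41,500×165/1.4400) = 3,083.90  (< 15,580, feasible at tier 1)
EOQ₂ = √(2×41,500×165/1.4112) = 3,115.21  (< 15,580 → use Q = 15,580 at tier-2 price)
TC(tier 1 (EOQ₁), Q≈3,083.9) = £336,440.81
TC(tier 2, Q≈15,580.0) = £336,792.75
Minimum at tier 1 (EOQ₁): £336,440.81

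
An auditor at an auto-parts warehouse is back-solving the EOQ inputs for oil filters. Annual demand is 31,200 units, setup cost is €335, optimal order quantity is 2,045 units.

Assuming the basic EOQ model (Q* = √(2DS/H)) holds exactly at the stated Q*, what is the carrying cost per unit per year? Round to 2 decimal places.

€5.00

EOQ relation: Q² = 2DS/H, so rearrange for the unknown.
H = 2DS / Q² = 2 × 31,200 × 335 / 2,045² = 4.9985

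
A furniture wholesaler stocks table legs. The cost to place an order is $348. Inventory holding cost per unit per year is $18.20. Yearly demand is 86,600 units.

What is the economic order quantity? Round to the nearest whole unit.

Q* = √(2·D·S / H) = √(2·86,600·348 / 18.2) = √3,311,736.3 ≈ 1,819.82

1,820 units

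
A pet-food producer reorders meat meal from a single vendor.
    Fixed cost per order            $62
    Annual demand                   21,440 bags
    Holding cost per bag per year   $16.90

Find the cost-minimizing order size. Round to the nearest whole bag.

2DS/H = 2·21,440·62/16.9 = 157,311.24
EOQ = √157,311.24 ≈ 396.62

397 bags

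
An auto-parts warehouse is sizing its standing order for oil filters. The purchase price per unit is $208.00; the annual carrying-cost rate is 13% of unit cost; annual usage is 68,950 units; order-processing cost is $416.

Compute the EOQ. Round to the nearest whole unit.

1,457 units

Holding cost per unit per year: H = 13% × $208 = $27.0400
Q* = √(2·D·S / H) = √(2·68,950·416 / 27.04) = √2,121,538.5 ≈ 1,456.55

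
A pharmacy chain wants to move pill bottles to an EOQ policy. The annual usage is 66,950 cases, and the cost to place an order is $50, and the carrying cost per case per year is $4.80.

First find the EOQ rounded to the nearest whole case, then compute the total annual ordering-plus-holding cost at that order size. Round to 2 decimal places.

$5,668.86

EOQ = √(2DS/H) = √(2 × 66,950 × 50 / 4.8)
    = √(1,394,791.67) ≈ 1,181.01 → Q = 1,181 cases
Orders/yr = 66,950/1,181 = 56.689; ordering cost = 56.689 × $50 = $2,834.46
Average inventory = 1,181/2 = 590.5; holding cost = 590.5 × $4.8 = $2,834.40
Total = $2,834.46 + $2,834.40 = $5,668.86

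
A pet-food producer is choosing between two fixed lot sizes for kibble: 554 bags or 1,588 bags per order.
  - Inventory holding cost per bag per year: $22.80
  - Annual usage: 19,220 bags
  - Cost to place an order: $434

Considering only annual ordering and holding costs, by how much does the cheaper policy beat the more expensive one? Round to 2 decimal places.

For each Q, cost = (D/Q)·S + (Q/2)·H.
TC(554) = (19,220/554)×434 + (554/2)×22.8 = $21,372.42
TC(1,588) = (19,220/1,588)×434 + (1,588/2)×22.8 = $23,356.02
Cheaper: Q = 554.  Difference = $1,983.60

$1,983.60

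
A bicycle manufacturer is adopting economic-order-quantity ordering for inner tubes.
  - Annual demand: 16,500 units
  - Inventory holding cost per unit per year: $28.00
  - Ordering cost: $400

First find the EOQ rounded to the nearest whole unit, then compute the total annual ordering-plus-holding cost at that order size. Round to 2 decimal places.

$19,224.99

EOQ = √(2DS/H) = √(2 × 16,500 × 400 / 28)
    = √(471,428.57) ≈ 686.61 → Q = 687 units
Orders/yr = 16,500/687 = 24.017; ordering cost = 24.017 × $400 = $9,606.99
Average inventory = 687/2 = 343.5; holding cost = 343.5 × $28 = $9,618.00
Total = $9,606.99 + $9,618.00 = $19,224.99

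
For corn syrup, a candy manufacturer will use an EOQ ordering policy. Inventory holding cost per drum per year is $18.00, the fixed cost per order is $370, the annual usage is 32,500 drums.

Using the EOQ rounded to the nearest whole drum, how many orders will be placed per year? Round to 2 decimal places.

EOQ = √(2DS/H) = √(2 × 32,500 × 370 / 18)
    = √(1,336,111.11) ≈ 1,155.90 → Q = 1,156
Orders per year = D/Q = 32,500 / 1,156 = 28.114

28.11 orders per year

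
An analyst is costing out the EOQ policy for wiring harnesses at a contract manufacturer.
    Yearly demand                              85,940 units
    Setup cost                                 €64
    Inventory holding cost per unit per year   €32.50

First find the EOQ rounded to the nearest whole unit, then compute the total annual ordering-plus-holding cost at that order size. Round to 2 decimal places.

EOQ = √(2DS/H) = √(2 × 85,940 × 64 / 32.5)
    = √(338,471.38) ≈ 581.78 → Q = 582 units
Annual ordering cost = (D/Q)·S = (85,940/582) × 64 = €9,450.45
Annual holding cost  = (Q/2)·H = (582/2) × 32.5 = €9,457.50
Total = €9,450.45 + €9,457.50 = €18,907.95

€18,907.95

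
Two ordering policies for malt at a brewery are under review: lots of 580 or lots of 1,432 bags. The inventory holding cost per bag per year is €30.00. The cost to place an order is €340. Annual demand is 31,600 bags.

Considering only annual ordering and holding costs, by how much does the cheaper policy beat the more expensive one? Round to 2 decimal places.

TC(Q) = (D/Q)S + (Q/2)H
TC(580) = (31,600/580)×340 + (580/2)×30 = €27,224.14
TC(1,432) = (31,600/1,432)×340 + (1,432/2)×30 = €28,982.79
|ΔTC| = |€27,224.14 − €28,982.79| = €1,758.66

€1,758.66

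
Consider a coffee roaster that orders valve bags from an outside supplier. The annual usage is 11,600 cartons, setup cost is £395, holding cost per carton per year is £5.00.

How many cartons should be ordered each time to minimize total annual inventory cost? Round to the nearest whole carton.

1,354 cartons

2DS/H = 2·11,600·395/5 = 1,832,800.00
EOQ = √1,832,800.00 ≈ 1,353.81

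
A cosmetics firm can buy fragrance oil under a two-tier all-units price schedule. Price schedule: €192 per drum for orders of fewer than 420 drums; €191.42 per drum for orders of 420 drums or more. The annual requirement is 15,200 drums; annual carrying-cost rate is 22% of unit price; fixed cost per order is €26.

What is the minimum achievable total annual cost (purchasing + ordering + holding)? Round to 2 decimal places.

H₁ = 22%×€192 = €42.2400;  H₂ = 22%×€191.42 = €42.1124
EOQ₁ = √(2×15,200×26/42.2400) = 136.79  (< 420, feasible at tier 1)
EOQ₂ = √(2×15,200×26/42.1124) = 137.00  (< 420 → use Q = 420 at tier-2 price)
TC(tier 1 (EOQ₁), Q≈136.8) = €2,924,178.10
TC(tier 2, Q≈420.0) = €2,919,368.56
Minimum at tier 2: €2,919,368.56

€2,919,368.56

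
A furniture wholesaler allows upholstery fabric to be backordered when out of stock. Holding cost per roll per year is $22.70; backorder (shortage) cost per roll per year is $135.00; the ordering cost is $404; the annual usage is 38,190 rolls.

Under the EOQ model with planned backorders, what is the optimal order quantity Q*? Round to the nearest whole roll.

1,260 rolls

Q* = √(2DS/H) · √((H + b)/b)
   = √(2 × 38,190 × 404 / 22.7) · √((22.7 + 135) / 135)
   = 1,165.917 × 1.0808 ≈ 1,260.13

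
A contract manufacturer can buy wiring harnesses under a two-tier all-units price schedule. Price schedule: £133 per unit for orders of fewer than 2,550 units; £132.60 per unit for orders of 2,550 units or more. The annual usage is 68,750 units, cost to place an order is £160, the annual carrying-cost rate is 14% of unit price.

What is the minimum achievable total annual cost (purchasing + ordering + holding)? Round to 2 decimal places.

£9,144,232.83

H₁ = 14%×£133 = £18.6200;  H₂ = 14%×£132.60 = £18.5640
EOQ₁ = √(2×68,750×160/18.6200) = 1,086.98  (< 2,550, feasible at tier 1)
EOQ₂ = √(2×68,750×160/18.5640) = 1,088.62  (< 2,550 → use Q = 2,550 at tier-2 price)
TC(tier 1 (EOQ₁), Q≈1,087.0) = £9,163,989.57
TC(tier 2, Q≈2,550.0) = £9,144,232.83
Minimum at tier 2: £9,144,232.83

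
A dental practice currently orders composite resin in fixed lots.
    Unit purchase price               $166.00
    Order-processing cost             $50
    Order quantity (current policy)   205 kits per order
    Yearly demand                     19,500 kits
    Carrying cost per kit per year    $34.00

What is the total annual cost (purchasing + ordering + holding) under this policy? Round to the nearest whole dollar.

$3,245,241

Annual ordering cost = (D/Q)·S = (19,500/205) × 50 = $4,756.10
Annual holding cost  = (Q/2)·H = (205/2) × 34 = $3,485.00
Purchase cost = D·C = 19,500 × 166 = $3,237,000.00
Total = $4,756.10 + $3,485.00 + $3,237,000.00 = $3,245,241.10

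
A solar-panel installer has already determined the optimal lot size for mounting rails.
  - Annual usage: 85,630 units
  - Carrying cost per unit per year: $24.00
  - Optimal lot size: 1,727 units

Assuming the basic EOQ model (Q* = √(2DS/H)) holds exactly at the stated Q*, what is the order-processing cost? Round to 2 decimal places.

$417.97

EOQ relation: Q² = 2DS/H, so rearrange for the unknown.
S = Q²H / (2D) = 1,727² × 24 / (2 × 85,630) = 417.9651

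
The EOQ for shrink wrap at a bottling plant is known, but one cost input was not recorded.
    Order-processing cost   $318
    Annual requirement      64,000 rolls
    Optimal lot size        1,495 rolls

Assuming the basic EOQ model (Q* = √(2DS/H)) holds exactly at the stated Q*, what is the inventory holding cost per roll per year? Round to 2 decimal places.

Since Q* = (2DS/H)^½, squaring gives Q*²·H = 2DS.
H = 2DS / Q² = 2 × 64,000 × 318 / 1,495² = 18.2119

$18.21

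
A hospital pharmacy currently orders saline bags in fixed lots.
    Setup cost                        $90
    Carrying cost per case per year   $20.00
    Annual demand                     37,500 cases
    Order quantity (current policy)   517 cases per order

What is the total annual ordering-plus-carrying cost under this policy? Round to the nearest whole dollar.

$11,698

Annual ordering cost = (D/Q)·S = (37,500/517) × 90 = $6,528.05
Annual holding cost  = (Q/2)·H = (517/2) × 20 = $5,170.00
Total = $6,528.05 + $5,170.00 = $11,698.05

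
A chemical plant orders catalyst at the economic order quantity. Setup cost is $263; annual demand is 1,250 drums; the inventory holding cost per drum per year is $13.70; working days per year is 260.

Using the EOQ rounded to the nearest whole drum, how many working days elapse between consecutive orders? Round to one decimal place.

2DS/H = 2·1,250·263/13.7 = 47,992.70
EOQ = √47,992.70 ≈ 219.07 → Q = 219 drums
Days between orders = 260 / (D/Q) = 260 / 5.708 ≈ 45.552

45.6 days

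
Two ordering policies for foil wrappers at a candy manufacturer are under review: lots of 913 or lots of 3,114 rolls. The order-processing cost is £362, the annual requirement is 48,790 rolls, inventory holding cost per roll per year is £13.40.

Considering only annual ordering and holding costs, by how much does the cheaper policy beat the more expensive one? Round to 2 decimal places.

£1,073.50

Annual cost at Q: ordering D·S/Q plus holding Q·H/2.
TC(913) = (48,790/913)×362 + (913/2)×13.4 = £25,462.09
TC(3,114) = (48,790/3,114)×362 + (3,114/2)×13.4 = £26,535.60
Cheaper: Q = 913.  Difference = £1,073.50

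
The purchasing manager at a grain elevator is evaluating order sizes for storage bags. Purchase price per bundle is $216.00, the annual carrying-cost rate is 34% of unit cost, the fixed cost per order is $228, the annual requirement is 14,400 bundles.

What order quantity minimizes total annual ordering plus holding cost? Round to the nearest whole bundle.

Holding cost per bundle per year: H = 34% × $216 = $73.4400
Optimal lot size Q* = (2 × 14,400 × $228 / $73.44)^½ ≈ 299.02

299 bundles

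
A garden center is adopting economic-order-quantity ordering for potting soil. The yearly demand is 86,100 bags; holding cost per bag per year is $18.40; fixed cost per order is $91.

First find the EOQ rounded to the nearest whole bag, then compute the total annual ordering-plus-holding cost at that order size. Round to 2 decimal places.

Q* = √(2·D·S / H) = √(2·86,100·91 / 18.4) = √851,641.3 ≈ 922.84 → Q = 923 bags
Annual ordering cost = (D/Q)·S = (86,100/923) × 91 = $8,488.73
Annual holding cost  = (Q/2)·H = (923/2) × 18.4 = $8,491.60
Total = $8,488.73 + $8,491.60 = $16,980.33

$16,980.33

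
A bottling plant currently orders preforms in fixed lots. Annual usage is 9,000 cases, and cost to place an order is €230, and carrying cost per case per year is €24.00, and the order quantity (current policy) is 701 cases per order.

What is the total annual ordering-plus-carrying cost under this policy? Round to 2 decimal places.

€11,364.92

Annual ordering cost = (D/Q)·S = (9,000/701) × 230 = €2,952.92
Annual holding cost  = (Q/2)·H = (701/2) × 24 = €8,412.00
Total = €2,952.92 + €8,412.00 = €11,364.92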